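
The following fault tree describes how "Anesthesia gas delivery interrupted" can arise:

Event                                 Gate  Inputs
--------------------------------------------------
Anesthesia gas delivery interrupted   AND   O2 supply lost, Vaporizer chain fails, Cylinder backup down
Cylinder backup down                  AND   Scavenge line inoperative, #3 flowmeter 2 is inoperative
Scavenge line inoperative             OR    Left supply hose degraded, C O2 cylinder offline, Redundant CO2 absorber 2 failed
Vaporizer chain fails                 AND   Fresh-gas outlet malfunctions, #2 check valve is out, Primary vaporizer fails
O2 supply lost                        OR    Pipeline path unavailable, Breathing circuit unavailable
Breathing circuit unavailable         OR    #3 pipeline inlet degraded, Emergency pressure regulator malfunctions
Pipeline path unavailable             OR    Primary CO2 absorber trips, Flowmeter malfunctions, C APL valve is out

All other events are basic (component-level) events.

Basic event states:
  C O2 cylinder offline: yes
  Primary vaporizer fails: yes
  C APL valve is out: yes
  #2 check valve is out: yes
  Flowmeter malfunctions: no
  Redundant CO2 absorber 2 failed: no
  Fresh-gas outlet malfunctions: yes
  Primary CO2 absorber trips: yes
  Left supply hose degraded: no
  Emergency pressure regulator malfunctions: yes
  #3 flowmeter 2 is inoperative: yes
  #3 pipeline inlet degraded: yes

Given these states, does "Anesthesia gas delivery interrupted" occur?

Pipeline path unavailable [OR]: Primary CO2 absorber trips=occurs, Flowmeter malfunctions=not, C APL valve is out=occurs → at least one input occurs → occurs.
Breathing circuit unavailable [OR]: #3 pipeline inlet degraded=occurs, Emergency pressure regulator malfunctions=occurs → at least one input occurs → occurs.
O2 supply lost [OR]: Pipeline path unavailable=occurs, Breathing circuit unavailable=occurs → at least one input occurs → occurs.
Vaporizer chain fails [AND]: Fresh-gas outlet malfunctions=occurs, #2 check valve is out=occurs, Primary vaporizer fails=occurs → all inputs occur → occurs.
Scavenge line inoperative [OR]: Left supply hose degraded=not, C O2 cylinder offline=occurs, Redundant CO2 absorber 2 failed=not → at least one input occurs → occurs.
Cylinder backup down [AND]: Scavenge line inoperative=occurs, #3 flowmeter 2 is inoperative=occurs → all inputs occur → occurs.
Anesthesia gas delivery interrupted [AND]: O2 supply lost=occurs, Vaporizer chain fails=occurs, Cylinder backup down=occurs → all inputs occur → occurs.

Yes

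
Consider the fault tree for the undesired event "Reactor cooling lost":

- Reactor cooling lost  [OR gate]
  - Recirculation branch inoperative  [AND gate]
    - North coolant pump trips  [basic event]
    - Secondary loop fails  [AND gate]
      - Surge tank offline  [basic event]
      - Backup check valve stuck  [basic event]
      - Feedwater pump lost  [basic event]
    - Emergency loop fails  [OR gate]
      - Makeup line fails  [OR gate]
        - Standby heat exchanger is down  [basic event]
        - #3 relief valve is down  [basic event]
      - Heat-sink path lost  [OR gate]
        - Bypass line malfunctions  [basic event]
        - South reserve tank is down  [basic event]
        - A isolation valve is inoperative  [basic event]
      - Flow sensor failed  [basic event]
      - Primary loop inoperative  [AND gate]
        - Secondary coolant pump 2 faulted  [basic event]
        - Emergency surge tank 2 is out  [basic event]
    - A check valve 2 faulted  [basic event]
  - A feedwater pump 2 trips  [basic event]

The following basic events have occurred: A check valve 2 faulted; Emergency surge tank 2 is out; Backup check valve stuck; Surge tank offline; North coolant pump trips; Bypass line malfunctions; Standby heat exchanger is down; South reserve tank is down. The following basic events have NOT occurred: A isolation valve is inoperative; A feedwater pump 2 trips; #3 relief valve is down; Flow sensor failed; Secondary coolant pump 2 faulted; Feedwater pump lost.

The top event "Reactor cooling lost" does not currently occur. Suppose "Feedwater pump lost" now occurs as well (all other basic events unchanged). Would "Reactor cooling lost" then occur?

Yes

Counterfactual: set "Feedwater pump lost" to occurred.
Secondary loop fails [AND]: Surge tank offline=occurs, Backup check valve stuck=occurs, Feedwater pump lost=occurs → all inputs occur → occurs.
Makeup line fails [OR]: Standby heat exchanger is down=occurs, #3 relief valve is down=not → at least one input occurs → occurs.
Heat-sink path lost [OR]: Bypass line malfunctions=occurs, South reserve tank is down=occurs, A isolation valve is inoperative=not → at least one input occurs → occurs.
Primary loop inoperative [AND]: Secondary coolant pump 2 faulted=not, Emergency surge tank 2 is out=occurs → not all inputs occur → does not occur.
Emergency loop fails [OR]: Makeup line fails=occurs, Heat-sink path lost=occurs, Flow sensor failed=not, Primary loop inoperative=not → at least one input occurs → occurs.
Recirculation branch inoperative [AND]: North coolant pump trips=occurs, Secondary loop fails=occurs, Emergency loop fails=occurs, A check valve 2 faulted=occurs → all inputs occur → occurs.
Reactor cooling lost [OR]: Recirculation branch inoperative=occurs, A feedwater pump 2 trips=not → at least one input occurs → occurs.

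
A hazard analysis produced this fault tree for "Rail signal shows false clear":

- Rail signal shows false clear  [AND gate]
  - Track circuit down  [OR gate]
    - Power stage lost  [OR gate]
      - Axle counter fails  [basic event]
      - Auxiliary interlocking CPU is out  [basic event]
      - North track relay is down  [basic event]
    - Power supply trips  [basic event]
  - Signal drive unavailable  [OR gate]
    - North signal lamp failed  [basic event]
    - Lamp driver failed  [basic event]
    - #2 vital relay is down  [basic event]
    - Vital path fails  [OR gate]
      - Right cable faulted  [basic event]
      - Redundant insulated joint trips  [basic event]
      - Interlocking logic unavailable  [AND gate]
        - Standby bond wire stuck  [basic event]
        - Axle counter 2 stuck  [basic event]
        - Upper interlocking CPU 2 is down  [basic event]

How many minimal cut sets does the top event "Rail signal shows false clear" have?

Power stage lost [OR]: union of children's cut sets → 3 cut set(s).
Track circuit down [OR]: union of children's cut sets → 4 cut set(s).
Interlocking logic unavailable [AND]: one cut set from each child combined → 1 × 1 × 1 = 1 cut set(s).
Vital path fails [OR]: union of children's cut sets → 3 cut set(s).
Signal drive unavailable [OR]: union of children's cut sets → 6 cut set(s).
Rail signal shows false clear [AND]: one cut set from each child combined → 4 × 6 = 24 cut set(s).

24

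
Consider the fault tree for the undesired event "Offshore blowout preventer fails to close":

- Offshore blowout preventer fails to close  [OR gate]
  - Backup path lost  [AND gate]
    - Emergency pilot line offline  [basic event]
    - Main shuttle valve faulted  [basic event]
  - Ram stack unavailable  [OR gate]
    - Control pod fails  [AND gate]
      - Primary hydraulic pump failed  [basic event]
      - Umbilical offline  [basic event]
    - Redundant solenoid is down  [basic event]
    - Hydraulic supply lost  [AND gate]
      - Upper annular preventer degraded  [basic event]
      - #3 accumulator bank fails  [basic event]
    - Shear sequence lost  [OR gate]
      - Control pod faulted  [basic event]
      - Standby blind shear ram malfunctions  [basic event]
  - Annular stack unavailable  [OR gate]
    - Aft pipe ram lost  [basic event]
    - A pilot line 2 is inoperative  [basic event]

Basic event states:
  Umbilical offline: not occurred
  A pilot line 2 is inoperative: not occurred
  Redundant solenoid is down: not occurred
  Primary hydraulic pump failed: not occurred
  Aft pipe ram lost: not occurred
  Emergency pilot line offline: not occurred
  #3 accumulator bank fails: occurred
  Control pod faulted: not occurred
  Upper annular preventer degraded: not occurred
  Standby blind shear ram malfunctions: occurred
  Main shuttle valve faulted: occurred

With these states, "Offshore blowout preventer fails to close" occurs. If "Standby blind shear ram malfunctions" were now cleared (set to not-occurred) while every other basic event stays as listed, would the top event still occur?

Counterfactual: set "Standby blind shear ram malfunctions" to not occurred.
Backup path lost [AND]: Emergency pilot line offline=not, Main shuttle valve faulted=occurs → not all inputs occur → does not occur.
Control pod fails [AND]: Primary hydraulic pump failed=not, Umbilical offline=not → not all inputs occur → does not occur.
Hydraulic supply lost [AND]: Upper annular preventer degraded=not, #3 accumulator bank fails=occurs → not all inputs occur → does not occur.
Shear sequence lost [OR]: Control pod faulted=not, Standby blind shear ram malfunctions=not → no input occurs → does not occur.
Ram stack unavailable [OR]: Control pod fails=not, Redundant solenoid is down=not, Hydraulic supply lost=not, Shear sequence lost=not → no input occurs → does not occur.
Annular stack unavailable [OR]: Aft pipe ram lost=not, A pilot line 2 is inoperative=not → no input occurs → does not occur.
Offshore blowout preventer fails to close [OR]: Backup path lost=not, Ram stack unavailable=not, Annular stack unavailable=not → no input occurs → does not occur.

No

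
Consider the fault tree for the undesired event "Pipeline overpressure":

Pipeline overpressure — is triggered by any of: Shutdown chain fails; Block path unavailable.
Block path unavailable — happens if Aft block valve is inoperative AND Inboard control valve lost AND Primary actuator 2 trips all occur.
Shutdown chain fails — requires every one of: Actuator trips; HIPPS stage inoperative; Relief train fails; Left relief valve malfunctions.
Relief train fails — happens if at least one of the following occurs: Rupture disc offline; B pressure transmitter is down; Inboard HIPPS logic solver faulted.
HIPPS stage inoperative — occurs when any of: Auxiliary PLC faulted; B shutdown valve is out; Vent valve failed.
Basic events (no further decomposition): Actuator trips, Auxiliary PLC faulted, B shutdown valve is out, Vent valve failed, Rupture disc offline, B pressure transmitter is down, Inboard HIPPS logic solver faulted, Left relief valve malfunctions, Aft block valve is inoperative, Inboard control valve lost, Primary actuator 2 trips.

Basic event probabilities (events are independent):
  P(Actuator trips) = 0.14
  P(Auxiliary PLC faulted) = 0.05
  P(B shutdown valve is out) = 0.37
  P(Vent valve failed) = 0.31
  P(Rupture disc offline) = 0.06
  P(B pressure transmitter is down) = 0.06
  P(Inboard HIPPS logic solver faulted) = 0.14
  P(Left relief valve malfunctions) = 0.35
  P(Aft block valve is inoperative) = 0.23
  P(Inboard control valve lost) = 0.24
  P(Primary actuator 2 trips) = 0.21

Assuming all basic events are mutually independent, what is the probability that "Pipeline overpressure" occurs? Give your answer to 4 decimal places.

P(HIPPS stage inoperative) [OR] = 1 − (1−0.05) × (1−0.37) × (1−0.31) = 0.587035
P(Relief train fails) [OR] = 1 − (1−0.06) × (1−0.06) × (1−0.14) = 0.240104
P(Shutdown chain fails) [AND] = 0.14 × 0.587035 × 0.240104 × 0.35 = 0.006907
P(Block path unavailable) [AND] = 0.23 × 0.24 × 0.21 = 0.011592
P(Pipeline overpressure) [OR] = 1 − (1−0.006907) × (1−0.011592) = 0.018419
Rounded to 4 decimal places: P(Pipeline overpressure) ≈ 0.0184.

0.0184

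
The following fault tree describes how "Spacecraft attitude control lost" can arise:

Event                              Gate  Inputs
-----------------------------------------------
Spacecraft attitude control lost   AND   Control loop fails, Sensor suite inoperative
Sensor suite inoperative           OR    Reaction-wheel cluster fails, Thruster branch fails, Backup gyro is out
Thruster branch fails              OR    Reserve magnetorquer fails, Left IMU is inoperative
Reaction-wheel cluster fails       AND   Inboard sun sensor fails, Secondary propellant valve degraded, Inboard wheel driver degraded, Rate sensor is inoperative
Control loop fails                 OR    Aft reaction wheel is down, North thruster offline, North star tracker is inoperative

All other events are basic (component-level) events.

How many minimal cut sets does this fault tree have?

12

Control loop fails [OR]: union of children's cut sets → 3 cut set(s).
Reaction-wheel cluster fails [AND]: one cut set from each child combined → 1 × 1 × 1 × 1 = 1 cut set(s).
Thruster branch fails [OR]: union of children's cut sets → 2 cut set(s).
Sensor suite inoperative [OR]: union of children's cut sets → 4 cut set(s).
Spacecraft attitude control lost [AND]: one cut set from each child combined → 3 × 4 = 12 cut set(s).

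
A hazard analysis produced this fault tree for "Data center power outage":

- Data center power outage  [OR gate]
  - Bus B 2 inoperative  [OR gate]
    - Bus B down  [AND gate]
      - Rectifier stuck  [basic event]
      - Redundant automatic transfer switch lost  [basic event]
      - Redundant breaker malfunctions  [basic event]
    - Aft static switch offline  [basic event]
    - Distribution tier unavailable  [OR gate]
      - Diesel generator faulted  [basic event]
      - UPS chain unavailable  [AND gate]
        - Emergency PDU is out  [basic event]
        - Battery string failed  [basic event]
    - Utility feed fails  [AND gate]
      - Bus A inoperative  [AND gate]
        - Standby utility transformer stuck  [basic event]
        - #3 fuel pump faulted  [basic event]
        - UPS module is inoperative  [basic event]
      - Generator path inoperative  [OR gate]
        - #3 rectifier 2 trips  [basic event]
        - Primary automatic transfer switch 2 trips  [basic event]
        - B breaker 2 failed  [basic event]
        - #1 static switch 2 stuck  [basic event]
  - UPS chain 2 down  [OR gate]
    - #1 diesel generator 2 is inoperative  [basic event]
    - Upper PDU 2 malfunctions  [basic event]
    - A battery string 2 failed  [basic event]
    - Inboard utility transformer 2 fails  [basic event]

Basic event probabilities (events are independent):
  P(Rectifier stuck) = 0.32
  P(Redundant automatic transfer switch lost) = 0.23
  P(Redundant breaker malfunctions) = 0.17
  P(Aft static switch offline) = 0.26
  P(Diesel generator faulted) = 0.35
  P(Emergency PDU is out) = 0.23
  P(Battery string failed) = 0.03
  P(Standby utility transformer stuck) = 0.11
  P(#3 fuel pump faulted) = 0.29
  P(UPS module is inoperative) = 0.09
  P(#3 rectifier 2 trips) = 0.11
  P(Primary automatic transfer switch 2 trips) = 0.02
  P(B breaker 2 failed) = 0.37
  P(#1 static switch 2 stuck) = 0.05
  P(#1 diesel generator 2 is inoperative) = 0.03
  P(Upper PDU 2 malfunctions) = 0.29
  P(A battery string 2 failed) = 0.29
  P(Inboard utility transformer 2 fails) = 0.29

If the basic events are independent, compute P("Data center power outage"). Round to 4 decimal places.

P(Bus B down) [AND] = 0.32 × 0.23 × 0.17 = 0.012512
P(UPS chain unavailable) [AND] = 0.23 × 0.03 = 0.006900
P(Distribution tier unavailable) [OR] = 1 − (1−0.35) × (1−0.006900) = 0.354485
P(Bus A inoperative) [AND] = 0.11 × 0.29 × 0.09 = 0.002871
P(Generator path inoperative) [OR] = 1 − (1−0.11) × (1−0.02) × (1−0.37) × (1−0.05) = 0.477988
P(Utility feed fails) [AND] = 0.002871 × 0.477988 = 0.001372
P(Bus B 2 inoperative) [OR] = 1 − (1−0.012512) × (1−0.26) × (1−0.354485) × (1−0.001372) = 0.528943
P(UPS chain 2 down) [OR] = 1 − (1−0.03) × (1−0.29) × (1−0.29) × (1−0.29) = 0.652826
P(Data center power outage) [OR] = 1 − (1−0.528943) × (1−0.652826) = 0.836461
Rounded to 4 decimal places: P(Data center power outage) ≈ 0.8365.

0.8365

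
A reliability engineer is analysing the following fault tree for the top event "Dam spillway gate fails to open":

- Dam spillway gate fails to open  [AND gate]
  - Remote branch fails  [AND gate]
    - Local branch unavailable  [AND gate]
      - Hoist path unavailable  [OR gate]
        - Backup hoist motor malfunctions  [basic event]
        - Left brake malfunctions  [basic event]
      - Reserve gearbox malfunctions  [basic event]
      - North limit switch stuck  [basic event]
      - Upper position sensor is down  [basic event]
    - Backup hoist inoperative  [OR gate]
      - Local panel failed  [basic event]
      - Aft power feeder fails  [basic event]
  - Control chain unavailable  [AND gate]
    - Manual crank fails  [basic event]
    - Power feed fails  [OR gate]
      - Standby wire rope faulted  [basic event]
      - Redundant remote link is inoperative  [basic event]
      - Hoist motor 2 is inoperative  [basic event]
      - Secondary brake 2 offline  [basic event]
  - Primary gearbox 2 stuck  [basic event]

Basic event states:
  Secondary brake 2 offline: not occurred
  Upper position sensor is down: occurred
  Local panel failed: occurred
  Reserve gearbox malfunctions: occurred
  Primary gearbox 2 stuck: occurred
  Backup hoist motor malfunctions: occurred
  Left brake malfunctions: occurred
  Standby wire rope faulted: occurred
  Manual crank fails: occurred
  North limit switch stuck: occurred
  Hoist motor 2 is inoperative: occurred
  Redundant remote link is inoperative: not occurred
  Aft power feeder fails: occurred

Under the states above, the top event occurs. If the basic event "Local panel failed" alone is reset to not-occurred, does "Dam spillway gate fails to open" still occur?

Counterfactual: set "Local panel failed" to not occurred.
Hoist path unavailable [OR]: Backup hoist motor malfunctions=occurs, Left brake malfunctions=occurs → at least one input occurs → occurs.
Local branch unavailable [AND]: Hoist path unavailable=occurs, Reserve gearbox malfunctions=occurs, North limit switch stuck=occurs, Upper position sensor is down=occurs → all inputs occur → occurs.
Backup hoist inoperative [OR]: Local panel failed=not, Aft power feeder fails=occurs → at least one input occurs → occurs.
Remote branch fails [AND]: Local branch unavailable=occurs, Backup hoist inoperative=occurs → all inputs occur → occurs.
Power feed fails [OR]: Standby wire rope faulted=occurs, Redundant remote link is inoperative=not, Hoist motor 2 is inoperative=occurs, Secondary brake 2 offline=not → at least one input occurs → occurs.
Control chain unavailable [AND]: Manual crank fails=occurs, Power feed fails=occurs → all inputs occur → occurs.
Dam spillway gate fails to open [AND]: Remote branch fails=occurs, Control chain unavailable=occurs, Primary gearbox 2 stuck=occurs → all inputs occur → occurs.

Yes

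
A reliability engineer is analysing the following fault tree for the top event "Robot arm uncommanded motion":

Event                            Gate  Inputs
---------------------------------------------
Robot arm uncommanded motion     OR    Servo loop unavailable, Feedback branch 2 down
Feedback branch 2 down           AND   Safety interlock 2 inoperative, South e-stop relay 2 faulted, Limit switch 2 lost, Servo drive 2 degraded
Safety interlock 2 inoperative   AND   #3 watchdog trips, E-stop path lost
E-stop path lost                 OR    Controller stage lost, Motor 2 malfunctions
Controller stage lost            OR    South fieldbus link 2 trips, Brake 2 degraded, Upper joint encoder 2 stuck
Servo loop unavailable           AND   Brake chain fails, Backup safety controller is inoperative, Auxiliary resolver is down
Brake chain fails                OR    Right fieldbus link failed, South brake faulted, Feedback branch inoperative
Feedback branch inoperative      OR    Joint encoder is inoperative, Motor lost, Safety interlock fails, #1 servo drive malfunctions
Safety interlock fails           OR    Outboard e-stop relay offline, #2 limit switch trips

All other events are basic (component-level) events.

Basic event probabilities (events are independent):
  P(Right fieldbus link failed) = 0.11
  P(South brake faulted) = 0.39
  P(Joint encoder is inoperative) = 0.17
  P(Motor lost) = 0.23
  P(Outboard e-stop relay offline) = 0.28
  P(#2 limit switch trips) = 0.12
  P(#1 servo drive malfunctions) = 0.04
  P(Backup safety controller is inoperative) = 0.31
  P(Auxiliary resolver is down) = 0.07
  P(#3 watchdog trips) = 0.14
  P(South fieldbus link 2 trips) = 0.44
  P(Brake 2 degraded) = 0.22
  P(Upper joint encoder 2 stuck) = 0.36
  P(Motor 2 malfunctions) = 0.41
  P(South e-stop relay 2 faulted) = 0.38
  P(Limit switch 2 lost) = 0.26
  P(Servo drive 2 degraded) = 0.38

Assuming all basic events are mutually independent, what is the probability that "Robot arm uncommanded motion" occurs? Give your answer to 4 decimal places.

0.0214

P(Safety interlock fails) [OR] = 1 − (1−0.28) × (1−0.12) = 0.366400
P(Feedback branch inoperative) [OR] = 1 − (1−0.17) × (1−0.23) × (1−0.366400) × (1−0.04) = 0.611264
P(Brake chain fails) [OR] = 1 − (1−0.11) × (1−0.39) × (1−0.611264) = 0.788955
P(Servo loop unavailable) [AND] = 0.788955 × 0.31 × 0.07 = 0.017120
P(Controller stage lost) [OR] = 1 − (1−0.44) × (1−0.22) × (1−0.36) = 0.720448
P(E-stop path lost) [OR] = 1 − (1−0.720448) × (1−0.41) = 0.835064
P(Safety interlock 2 inoperative) [AND] = 0.14 × 0.835064 = 0.116909
P(Feedback branch 2 down) [AND] = 0.116909 × 0.38 × 0.26 × 0.38 = 0.004389
P(Robot arm uncommanded motion) [OR] = 1 − (1−0.017120) × (1−0.004389) = 0.021434
Rounded to 4 decimal places: P(Robot arm uncommanded motion) ≈ 0.0214.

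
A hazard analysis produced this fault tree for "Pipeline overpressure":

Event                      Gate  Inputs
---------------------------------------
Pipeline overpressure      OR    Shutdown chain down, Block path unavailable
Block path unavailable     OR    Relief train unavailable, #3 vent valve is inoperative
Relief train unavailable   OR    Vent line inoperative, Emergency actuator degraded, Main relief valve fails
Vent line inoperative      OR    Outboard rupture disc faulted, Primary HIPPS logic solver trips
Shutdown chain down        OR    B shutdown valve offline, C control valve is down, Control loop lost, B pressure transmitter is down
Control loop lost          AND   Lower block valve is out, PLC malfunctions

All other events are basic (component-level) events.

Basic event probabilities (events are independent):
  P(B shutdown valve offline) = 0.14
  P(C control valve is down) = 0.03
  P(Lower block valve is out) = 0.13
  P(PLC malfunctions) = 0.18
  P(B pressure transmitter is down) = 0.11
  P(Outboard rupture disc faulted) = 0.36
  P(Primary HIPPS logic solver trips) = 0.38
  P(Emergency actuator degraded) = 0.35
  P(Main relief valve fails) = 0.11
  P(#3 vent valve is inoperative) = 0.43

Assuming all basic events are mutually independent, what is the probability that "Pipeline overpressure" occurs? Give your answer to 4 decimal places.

0.9051

P(Control loop lost) [AND] = 0.13 × 0.18 = 0.023400
P(Shutdown chain down) [OR] = 1 − (1−0.14) × (1−0.03) × (1−0.023400) × (1−0.11) = 0.274935
P(Vent line inoperative) [OR] = 1 − (1−0.36) × (1−0.38) = 0.603200
P(Relief train unavailable) [OR] = 1 − (1−0.603200) × (1−0.35) × (1−0.11) = 0.770451
P(Block path unavailable) [OR] = 1 − (1−0.770451) × (1−0.43) = 0.869157
P(Pipeline overpressure) [OR] = 1 − (1−0.274935) × (1−0.869157) = 0.905130
Rounded to 4 decimal places: P(Pipeline overpressure) ≈ 0.9051.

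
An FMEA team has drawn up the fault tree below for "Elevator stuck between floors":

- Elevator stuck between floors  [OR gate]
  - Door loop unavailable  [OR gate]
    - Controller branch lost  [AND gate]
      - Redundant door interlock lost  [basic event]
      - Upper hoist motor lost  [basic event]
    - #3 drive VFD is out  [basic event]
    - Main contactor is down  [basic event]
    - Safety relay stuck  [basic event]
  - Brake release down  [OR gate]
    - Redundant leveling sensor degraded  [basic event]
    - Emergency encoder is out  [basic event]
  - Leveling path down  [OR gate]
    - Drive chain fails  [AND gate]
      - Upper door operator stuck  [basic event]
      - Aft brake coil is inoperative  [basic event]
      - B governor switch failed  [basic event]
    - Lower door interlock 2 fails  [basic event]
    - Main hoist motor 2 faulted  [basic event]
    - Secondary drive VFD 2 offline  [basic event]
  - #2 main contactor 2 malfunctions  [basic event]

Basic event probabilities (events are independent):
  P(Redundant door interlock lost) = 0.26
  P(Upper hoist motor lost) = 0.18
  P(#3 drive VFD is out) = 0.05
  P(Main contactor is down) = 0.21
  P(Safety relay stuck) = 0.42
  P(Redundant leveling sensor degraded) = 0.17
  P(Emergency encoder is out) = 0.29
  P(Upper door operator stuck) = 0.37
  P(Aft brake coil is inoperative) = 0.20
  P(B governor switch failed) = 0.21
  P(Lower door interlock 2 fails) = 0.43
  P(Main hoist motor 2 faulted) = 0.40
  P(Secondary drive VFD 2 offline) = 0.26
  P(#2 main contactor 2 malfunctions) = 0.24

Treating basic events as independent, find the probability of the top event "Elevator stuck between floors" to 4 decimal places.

0.9537

P(Controller branch lost) [AND] = 0.26 × 0.18 = 0.046800
P(Door loop unavailable) [OR] = 1 − (1−0.046800) × (1−0.05) × (1−0.21) × (1−0.42) = 0.585082
P(Brake release down) [OR] = 1 − (1−0.17) × (1−0.29) = 0.410700
P(Drive chain fails) [AND] = 0.37 × 0.20 × 0.21 = 0.015540
P(Leveling path down) [OR] = 1 − (1−0.015540) × (1−0.43) × (1−0.40) × (1−0.26) = 0.750853
P(Elevator stuck between floors) [OR] = 1 − (1−0.585082) × (1−0.410700) × (1−0.750853) × (1−0.24) = 0.953701
Rounded to 4 decimal places: P(Elevator stuck between floors) ≈ 0.9537.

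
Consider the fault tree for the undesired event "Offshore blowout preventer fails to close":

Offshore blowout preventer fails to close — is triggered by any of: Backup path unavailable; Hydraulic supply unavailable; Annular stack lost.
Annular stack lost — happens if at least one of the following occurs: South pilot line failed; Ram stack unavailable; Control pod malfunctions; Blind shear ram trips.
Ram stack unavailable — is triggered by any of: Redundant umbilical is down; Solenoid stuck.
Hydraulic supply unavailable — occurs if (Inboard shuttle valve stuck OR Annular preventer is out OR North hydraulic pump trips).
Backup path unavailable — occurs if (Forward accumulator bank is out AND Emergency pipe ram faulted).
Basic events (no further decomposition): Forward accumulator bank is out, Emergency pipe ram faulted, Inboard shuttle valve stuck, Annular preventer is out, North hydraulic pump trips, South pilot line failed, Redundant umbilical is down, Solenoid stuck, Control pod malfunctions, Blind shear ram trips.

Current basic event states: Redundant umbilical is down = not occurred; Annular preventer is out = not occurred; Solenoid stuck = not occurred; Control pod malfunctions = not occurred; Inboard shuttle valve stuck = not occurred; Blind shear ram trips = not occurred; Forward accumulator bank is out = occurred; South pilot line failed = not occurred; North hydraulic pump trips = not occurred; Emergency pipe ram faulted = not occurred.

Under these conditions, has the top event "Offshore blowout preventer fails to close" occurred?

Backup path unavailable [AND]: Forward accumulator bank is out=occurs, Emergency pipe ram faulted=not → not all inputs occur → does not occur.
Hydraulic supply unavailable [OR]: Inboard shuttle valve stuck=not, Annular preventer is out=not, North hydraulic pump trips=not → no input occurs → does not occur.
Ram stack unavailable [OR]: Redundant umbilical is down=not, Solenoid stuck=not → no input occurs → does not occur.
Annular stack lost [OR]: South pilot line failed=not, Ram stack unavailable=not, Control pod malfunctions=not, Blind shear ram trips=not → no input occurs → does not occur.
Offshore blowout preventer fails to close [OR]: Backup path unavailable=not, Hydraulic supply unavailable=not, Annular stack lost=not → no input occurs → does not occur.

No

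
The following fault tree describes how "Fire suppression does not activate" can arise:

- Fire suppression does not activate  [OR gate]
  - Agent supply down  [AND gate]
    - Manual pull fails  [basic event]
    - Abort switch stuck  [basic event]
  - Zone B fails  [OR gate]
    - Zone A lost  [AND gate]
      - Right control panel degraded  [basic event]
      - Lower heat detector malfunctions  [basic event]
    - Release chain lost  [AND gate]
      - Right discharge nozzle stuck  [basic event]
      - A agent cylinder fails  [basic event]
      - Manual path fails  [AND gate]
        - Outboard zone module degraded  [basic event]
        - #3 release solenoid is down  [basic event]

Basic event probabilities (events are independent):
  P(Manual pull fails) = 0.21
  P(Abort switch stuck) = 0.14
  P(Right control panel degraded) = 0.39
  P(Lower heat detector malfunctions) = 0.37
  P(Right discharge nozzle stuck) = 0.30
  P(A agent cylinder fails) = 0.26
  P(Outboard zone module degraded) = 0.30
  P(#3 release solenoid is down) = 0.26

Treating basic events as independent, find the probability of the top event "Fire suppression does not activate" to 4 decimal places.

0.1745

P(Agent supply down) [AND] = 0.21 × 0.14 = 0.029400
P(Zone A lost) [AND] = 0.39 × 0.37 = 0.144300
P(Manual path fails) [AND] = 0.30 × 0.26 = 0.078000
P(Release chain lost) [AND] = 0.30 × 0.26 × 0.078000 = 0.006084
P(Zone B fails) [OR] = 1 − (1−0.144300) × (1−0.006084) = 0.149506
P(Fire suppression does not activate) [OR] = 1 − (1−0.029400) × (1−0.149506) = 0.174511
Rounded to 4 decimal places: P(Fire suppression does not activate) ≈ 0.1745.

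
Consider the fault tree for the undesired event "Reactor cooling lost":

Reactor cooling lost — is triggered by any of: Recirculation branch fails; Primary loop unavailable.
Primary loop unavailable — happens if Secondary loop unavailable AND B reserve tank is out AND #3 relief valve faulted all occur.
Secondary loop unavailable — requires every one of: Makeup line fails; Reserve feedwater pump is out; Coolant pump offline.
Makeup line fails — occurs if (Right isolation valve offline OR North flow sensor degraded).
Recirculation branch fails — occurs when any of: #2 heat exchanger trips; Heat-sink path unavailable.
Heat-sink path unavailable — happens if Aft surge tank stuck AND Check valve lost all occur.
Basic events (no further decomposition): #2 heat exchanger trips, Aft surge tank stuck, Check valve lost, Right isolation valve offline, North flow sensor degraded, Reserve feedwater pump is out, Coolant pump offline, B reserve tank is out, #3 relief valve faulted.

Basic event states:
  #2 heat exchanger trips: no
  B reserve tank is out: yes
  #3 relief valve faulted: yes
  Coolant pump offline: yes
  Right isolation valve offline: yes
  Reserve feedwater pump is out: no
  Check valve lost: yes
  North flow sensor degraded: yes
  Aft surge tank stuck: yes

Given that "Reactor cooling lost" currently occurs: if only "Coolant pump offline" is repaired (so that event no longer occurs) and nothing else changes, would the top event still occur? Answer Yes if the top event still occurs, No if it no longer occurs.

Counterfactual: set "Coolant pump offline" to not occurred.
Heat-sink path unavailable [AND]: Aft surge tank stuck=occurs, Check valve lost=occurs → all inputs occur → occurs.
Recirculation branch fails [OR]: #2 heat exchanger trips=not, Heat-sink path unavailable=occurs → at least one input occurs → occurs.
Makeup line fails [OR]: Right isolation valve offline=occurs, North flow sensor degraded=occurs → at least one input occurs → occurs.
Secondary loop unavailable [AND]: Makeup line fails=occurs, Reserve feedwater pump is out=not, Coolant pump offline=not → not all inputs occur → does not occur.
Primary loop unavailable [AND]: Secondary loop unavailable=not, B reserve tank is out=occurs, #3 relief valve faulted=occurs → not all inputs occur → does not occur.
Reactor cooling lost [OR]: Recirculation branch fails=occurs, Primary loop unavailable=not → at least one input occurs → occurs.

Yes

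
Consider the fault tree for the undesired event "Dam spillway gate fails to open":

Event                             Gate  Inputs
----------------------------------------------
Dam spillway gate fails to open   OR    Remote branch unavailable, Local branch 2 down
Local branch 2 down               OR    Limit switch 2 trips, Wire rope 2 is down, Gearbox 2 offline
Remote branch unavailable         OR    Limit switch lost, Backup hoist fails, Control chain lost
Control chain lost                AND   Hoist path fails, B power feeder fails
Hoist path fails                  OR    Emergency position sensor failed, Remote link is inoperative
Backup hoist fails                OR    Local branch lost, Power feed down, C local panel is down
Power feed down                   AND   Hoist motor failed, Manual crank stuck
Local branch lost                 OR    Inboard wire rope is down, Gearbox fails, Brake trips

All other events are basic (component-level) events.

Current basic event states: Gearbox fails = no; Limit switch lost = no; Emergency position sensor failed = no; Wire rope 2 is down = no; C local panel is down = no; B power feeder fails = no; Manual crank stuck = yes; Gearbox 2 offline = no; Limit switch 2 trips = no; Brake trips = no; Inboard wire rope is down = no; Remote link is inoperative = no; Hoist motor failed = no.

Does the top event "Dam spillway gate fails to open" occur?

Local branch lost [OR]: Inboard wire rope is down=not, Gearbox fails=not, Brake trips=not → no input occurs → does not occur.
Power feed down [AND]: Hoist motor failed=not, Manual crank stuck=occurs → not all inputs occur → does not occur.
Backup hoist fails [OR]: Local branch lost=not, Power feed down=not, C local panel is down=not → no input occurs → does not occur.
Hoist path fails [OR]: Emergency position sensor failed=not, Remote link is inoperative=not → no input occurs → does not occur.
Control chain lost [AND]: Hoist path fails=not, B power feeder fails=not → not all inputs occur → does not occur.
Remote branch unavailable [OR]: Limit switch lost=not, Backup hoist fails=not, Control chain lost=not → no input occurs → does not occur.
Local branch 2 down [OR]: Limit switch 2 trips=not, Wire rope 2 is down=not, Gearbox 2 offline=not → no input occurs → does not occur.
Dam spillway gate fails to open [OR]: Remote branch unavailable=not, Local branch 2 down=not → no input occurs → does not occur.

No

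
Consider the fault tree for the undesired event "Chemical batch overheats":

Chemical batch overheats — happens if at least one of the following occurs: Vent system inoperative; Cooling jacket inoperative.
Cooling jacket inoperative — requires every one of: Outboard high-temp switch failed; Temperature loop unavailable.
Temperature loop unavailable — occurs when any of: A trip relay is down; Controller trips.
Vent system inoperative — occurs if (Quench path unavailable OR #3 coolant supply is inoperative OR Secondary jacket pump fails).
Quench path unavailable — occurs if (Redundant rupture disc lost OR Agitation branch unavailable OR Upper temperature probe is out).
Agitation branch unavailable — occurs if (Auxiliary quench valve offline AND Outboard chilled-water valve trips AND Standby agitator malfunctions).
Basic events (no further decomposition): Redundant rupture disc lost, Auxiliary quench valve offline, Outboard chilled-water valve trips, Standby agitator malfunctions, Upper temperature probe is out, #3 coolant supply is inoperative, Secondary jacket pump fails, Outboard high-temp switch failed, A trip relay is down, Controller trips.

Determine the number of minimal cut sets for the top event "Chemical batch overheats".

7

Agitation branch unavailable [AND]: one cut set from each child combined → 1 × 1 × 1 = 1 cut set(s).
Quench path unavailable [OR]: union of children's cut sets → 3 cut set(s).
Vent system inoperative [OR]: union of children's cut sets → 5 cut set(s).
Temperature loop unavailable [OR]: union of children's cut sets → 2 cut set(s).
Cooling jacket inoperative [AND]: one cut set from each child combined → 1 × 2 = 2 cut set(s).
Chemical batch overheats [OR]: union of children's cut sets → 7 cut set(s).
Minimal cut sets: {Redundant rupture disc lost}; {Auxiliary quench valve offline, Outboard chilled-water valve trips, Standby agitator malfunctions}; {Upper temperature probe is out}; {#3 coolant supply is inoperative}; {Secondary jacket pump fails}; {A trip relay is down, Outboard high-temp switch failed}; {Controller trips, Outboard high-temp switch failed}.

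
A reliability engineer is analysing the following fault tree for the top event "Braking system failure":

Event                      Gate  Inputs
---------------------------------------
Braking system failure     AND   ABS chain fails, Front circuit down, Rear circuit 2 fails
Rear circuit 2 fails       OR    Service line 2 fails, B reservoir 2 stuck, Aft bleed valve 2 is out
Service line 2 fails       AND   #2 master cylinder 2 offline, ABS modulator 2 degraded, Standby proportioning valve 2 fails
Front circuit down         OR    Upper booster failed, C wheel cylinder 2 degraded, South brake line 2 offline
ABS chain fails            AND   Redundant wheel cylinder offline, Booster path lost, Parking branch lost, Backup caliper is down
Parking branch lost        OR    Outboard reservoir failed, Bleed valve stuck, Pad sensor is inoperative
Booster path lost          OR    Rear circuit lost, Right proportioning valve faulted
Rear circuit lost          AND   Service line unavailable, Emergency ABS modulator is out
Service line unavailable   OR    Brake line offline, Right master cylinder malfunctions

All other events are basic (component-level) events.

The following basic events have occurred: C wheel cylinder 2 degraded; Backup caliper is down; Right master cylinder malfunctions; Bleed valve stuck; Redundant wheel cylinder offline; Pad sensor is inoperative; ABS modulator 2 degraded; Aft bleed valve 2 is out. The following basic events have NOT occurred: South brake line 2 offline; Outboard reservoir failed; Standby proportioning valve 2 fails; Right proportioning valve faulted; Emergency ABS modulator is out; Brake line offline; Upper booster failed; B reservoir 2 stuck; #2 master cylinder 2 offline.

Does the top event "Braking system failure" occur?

Service line unavailable [OR]: Brake line offline=not, Right master cylinder malfunctions=occurs → at least one input occurs → occurs.
Rear circuit lost [AND]: Service line unavailable=occurs, Emergency ABS modulator is out=not → not all inputs occur → does not occur.
Booster path lost [OR]: Rear circuit lost=not, Right proportioning valve faulted=not → no input occurs → does not occur.
Parking branch lost [OR]: Outboard reservoir failed=not, Bleed valve stuck=occurs, Pad sensor is inoperative=occurs → at least one input occurs → occurs.
ABS chain fails [AND]: Redundant wheel cylinder offline=occurs, Booster path lost=not, Parking branch lost=occurs, Backup caliper is down=occurs → not all inputs occur → does not occur.
Front circuit down [OR]: Upper booster failed=not, C wheel cylinder 2 degraded=occurs, South brake line 2 offline=not → at least one input occurs → occurs.
Service line 2 fails [AND]: #2 master cylinder 2 offline=not, ABS modulator 2 degraded=occurs, Standby proportioning valve 2 fails=not → not all inputs occur → does not occur.
Rear circuit 2 fails [OR]: Service line 2 fails=not, B reservoir 2 stuck=not, Aft bleed valve 2 is out=occurs → at least one input occurs → occurs.
Braking system failure [AND]: ABS chain fails=not, Front circuit down=occurs, Rear circuit 2 fails=occurs → not all inputs occur → does not occur.

No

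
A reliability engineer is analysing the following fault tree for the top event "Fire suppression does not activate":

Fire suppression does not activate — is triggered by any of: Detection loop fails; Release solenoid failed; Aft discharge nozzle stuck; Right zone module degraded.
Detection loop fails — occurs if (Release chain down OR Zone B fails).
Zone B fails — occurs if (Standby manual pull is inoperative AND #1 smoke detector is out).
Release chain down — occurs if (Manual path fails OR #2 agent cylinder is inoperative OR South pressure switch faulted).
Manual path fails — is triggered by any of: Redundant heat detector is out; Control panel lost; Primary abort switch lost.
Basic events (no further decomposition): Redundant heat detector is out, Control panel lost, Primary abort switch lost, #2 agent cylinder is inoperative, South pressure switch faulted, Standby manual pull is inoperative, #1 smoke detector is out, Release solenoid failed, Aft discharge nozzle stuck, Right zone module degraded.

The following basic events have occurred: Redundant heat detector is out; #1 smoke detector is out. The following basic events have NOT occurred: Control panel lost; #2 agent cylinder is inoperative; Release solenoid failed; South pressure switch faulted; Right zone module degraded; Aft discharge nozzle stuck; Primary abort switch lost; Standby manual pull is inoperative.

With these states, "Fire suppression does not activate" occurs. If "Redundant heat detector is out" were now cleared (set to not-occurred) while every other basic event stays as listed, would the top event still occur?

Counterfactual: set "Redundant heat detector is out" to not occurred.
Manual path fails [OR]: Redundant heat detector is out=not, Control panel lost=not, Primary abort switch lost=not → no input occurs → does not occur.
Release chain down [OR]: Manual path fails=not, #2 agent cylinder is inoperative=not, South pressure switch faulted=not → no input occurs → does not occur.
Zone B fails [AND]: Standby manual pull is inoperative=not, #1 smoke detector is out=occurs → not all inputs occur → does not occur.
Detection loop fails [OR]: Release chain down=not, Zone B fails=not → no input occurs → does not occur.
Fire suppression does not activate [OR]: Detection loop fails=not, Release solenoid failed=not, Aft discharge nozzle stuck=not, Right zone module degraded=not → no input occurs → does not occur.

No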